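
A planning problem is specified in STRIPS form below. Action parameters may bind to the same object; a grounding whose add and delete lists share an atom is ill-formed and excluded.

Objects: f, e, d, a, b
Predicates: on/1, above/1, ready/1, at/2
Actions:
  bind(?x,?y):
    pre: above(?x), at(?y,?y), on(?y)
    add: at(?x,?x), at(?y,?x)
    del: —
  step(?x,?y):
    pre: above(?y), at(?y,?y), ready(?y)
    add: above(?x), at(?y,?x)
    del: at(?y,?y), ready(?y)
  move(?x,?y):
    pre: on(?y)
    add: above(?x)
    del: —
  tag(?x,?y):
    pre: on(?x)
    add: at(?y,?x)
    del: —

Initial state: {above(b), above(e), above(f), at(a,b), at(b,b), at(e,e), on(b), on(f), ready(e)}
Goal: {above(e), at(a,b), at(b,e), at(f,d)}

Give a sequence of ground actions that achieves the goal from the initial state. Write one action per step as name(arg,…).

bind(f,b); bind(e,b); step(d,e); bind(d,f)

1. bind(f,b)  →  {above(b), above(e), above(f), at(a,b), at(b,b), at(b,f), at(e,e), at(f,f), on(b), on(f), ready(e)}
2. bind(e,b)  →  {above(b), above(e), above(f), at(a,b), at(b,b), at(b,e), at(b,f), at(e,e), at(f,f), on(b), on(f), ready(e)}
3. step(d,e)  →  {above(b), above(d), above(e), above(f), at(a,b), at(b,b), at(b,e), at(b,f), at(e,d), at(f,f), on(b), on(f)}
4. bind(d,f)  →  {above(b), above(d), above(e), above(f), at(a,b), at(b,b), at(b,e), at(b,f), at(d,d), at(e,d), at(f,d), at(f,f), on(b), on(f)}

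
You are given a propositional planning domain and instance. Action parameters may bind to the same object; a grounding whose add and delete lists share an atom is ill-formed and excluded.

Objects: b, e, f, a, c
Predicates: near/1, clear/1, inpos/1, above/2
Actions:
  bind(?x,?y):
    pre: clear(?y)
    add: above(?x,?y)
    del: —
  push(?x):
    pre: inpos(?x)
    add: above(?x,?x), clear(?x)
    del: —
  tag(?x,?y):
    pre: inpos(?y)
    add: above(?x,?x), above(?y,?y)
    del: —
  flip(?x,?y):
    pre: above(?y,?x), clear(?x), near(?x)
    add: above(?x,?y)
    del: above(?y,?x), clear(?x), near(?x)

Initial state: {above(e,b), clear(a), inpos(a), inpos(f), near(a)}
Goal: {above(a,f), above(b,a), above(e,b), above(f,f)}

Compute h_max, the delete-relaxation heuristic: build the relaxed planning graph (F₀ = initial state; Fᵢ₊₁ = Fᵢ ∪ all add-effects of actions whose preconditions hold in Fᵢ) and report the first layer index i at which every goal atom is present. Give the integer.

2

F0 = init (5 atoms)
F1 = F0 ∪ {above(a,a), above(b,a), above(b,b), above(c,a), above(c,c), above(e,a), above(e,e), above(f,a), above(f,f), clear(f)}  (15 atoms)
F2 = F1 ∪ {above(a,b), above(a,c), above(a,e), above(a,f), above(b,f), above(c,f), above(e,f)}  (22 atoms)
goal ⊆ F2  ⇒  h_max = 2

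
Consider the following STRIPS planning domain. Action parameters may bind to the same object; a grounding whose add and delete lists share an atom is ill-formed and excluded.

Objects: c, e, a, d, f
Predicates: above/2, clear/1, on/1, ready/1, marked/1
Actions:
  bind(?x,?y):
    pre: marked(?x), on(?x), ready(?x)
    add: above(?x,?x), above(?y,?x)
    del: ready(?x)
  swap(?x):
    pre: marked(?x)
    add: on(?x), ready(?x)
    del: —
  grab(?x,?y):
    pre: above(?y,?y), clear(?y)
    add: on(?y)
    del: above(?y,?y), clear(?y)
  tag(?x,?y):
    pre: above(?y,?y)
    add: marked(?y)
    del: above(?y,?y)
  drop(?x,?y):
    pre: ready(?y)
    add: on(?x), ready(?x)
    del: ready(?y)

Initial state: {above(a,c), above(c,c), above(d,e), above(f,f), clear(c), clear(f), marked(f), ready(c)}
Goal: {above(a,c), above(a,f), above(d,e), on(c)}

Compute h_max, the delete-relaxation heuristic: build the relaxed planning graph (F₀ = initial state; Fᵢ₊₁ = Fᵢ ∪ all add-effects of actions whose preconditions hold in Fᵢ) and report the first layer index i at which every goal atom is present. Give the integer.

2

F0 = init (8 atoms)
F1 = F0 ∪ {marked(c), on(a), on(c), on(d), on(e), on(f), ready(a), ready(d), ready(e), ready(f)}  (18 atoms)
F2 = F1 ∪ {above(a,f), above(c,f), above(d,c), above(d,f), above(e,c), above(e,f), above(f,c)}  (25 atoms)
goal ⊆ F2  ⇒  h_max = 2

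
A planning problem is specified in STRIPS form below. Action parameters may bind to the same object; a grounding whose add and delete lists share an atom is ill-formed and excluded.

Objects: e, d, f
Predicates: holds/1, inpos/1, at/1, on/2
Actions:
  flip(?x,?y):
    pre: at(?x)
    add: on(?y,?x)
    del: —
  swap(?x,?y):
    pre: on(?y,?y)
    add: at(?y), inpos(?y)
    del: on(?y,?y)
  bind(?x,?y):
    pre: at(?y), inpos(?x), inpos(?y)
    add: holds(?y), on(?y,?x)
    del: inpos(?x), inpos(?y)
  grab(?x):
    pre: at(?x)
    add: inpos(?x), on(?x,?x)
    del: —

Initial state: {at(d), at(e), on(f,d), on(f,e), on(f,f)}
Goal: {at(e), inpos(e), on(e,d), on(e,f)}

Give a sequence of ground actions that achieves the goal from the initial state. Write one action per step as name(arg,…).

1. flip(d,e)  →  {at(d), at(e), on(e,d), on(f,d), on(f,e), on(f,f)}
2. swap(e,f)  →  {at(d), at(e), at(f), inpos(f), on(e,d), on(f,d), on(f,e)}
3. flip(f,e)  →  {at(d), at(e), at(f), inpos(f), on(e,d), on(e,f), on(f,d), on(f,e)}
4. grab(e)  →  {at(d), at(e), at(f), inpos(e), inpos(f), on(e,d), on(e,e), on(e,f), on(f,d), on(f,e)}

flip(d,e); swap(e,f); flip(f,e); grab(e)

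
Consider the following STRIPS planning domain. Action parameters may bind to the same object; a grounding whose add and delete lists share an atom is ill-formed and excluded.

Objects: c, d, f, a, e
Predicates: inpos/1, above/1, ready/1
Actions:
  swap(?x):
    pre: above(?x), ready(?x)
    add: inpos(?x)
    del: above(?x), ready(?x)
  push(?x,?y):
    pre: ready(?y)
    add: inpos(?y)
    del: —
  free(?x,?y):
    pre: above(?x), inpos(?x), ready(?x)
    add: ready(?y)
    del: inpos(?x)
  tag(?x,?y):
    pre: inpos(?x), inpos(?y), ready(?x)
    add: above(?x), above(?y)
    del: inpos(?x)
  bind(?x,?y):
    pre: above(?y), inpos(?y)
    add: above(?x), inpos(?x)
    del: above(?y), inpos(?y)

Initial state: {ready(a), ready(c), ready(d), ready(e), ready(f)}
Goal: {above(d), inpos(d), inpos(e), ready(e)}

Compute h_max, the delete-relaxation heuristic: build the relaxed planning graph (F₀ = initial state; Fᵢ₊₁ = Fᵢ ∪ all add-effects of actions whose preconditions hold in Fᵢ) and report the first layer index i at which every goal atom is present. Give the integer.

F0 = init (5 atoms)
F1 = F0 ∪ {inpos(a), inpos(c), inpos(d), inpos(e), inpos(f)}  (10 atoms)
F2 = F1 ∪ {above(a), above(c), above(d), above(e), above(f)}  (15 atoms)
goal ⊆ F2  ⇒  h_max = 2

2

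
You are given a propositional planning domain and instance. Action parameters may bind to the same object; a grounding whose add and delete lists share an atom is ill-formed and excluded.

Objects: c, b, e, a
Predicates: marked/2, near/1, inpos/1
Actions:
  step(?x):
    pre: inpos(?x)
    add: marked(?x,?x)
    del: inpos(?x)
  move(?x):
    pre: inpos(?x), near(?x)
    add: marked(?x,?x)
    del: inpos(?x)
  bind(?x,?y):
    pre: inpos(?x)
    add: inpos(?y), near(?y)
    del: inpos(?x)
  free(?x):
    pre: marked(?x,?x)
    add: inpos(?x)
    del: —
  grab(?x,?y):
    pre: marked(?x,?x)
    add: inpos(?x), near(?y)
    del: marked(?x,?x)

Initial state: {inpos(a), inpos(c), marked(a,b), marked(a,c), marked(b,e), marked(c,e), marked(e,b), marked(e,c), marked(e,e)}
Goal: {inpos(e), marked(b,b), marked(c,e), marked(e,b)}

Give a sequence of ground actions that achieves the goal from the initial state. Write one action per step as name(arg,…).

bind(c,b); step(b); bind(a,e)

1. bind(c,b)  →  {inpos(a), inpos(b), marked(a,b), marked(a,c), marked(b,e), marked(c,e), marked(e,b), marked(e,c), marked(e,e), near(b)}
2. step(b)  →  {inpos(a), marked(a,b), marked(a,c), marked(b,b), marked(b,e), marked(c,e), marked(e,b), marked(e,c), marked(e,e), near(b)}
3. bind(a,e)  →  {inpos(e), marked(a,b), marked(a,c), marked(b,b), marked(b,e), marked(c,e), marked(e,b), marked(e,c), marked(e,e), near(b), near(e)}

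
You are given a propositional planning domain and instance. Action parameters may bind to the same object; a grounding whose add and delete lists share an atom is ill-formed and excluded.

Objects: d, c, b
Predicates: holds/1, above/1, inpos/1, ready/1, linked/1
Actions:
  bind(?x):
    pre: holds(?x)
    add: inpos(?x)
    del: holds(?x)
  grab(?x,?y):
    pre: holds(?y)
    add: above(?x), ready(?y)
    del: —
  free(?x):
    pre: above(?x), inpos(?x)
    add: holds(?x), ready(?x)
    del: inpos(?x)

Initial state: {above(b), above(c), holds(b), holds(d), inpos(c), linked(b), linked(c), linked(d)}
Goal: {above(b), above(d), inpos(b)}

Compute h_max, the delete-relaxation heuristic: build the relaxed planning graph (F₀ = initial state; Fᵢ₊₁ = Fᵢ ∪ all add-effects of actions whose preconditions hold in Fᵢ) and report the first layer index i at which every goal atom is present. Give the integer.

1

F0 = init (8 atoms)
F1 = F0 ∪ {above(d), holds(c), inpos(b), inpos(d), ready(b), ready(c), ready(d)}  (15 atoms)
goal ⊆ F1  ⇒  h_max = 1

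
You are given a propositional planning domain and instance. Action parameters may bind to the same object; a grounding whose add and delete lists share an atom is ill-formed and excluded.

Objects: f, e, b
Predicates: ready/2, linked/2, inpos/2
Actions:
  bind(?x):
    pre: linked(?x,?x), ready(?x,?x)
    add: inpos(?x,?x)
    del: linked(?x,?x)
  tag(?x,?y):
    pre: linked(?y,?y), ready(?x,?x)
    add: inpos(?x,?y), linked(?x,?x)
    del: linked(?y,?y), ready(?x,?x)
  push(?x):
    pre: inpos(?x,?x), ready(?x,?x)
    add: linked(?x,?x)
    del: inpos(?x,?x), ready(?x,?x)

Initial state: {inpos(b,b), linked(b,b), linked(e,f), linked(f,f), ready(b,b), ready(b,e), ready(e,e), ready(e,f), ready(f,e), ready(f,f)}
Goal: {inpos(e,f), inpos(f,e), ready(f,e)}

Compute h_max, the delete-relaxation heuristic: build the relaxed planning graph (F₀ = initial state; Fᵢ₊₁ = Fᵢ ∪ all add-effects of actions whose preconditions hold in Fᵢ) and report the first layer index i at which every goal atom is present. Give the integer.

2

F0 = init (10 atoms)
F1 = F0 ∪ {inpos(b,f), inpos(e,b), inpos(e,f), inpos(f,b), inpos(f,f), linked(e,e)}  (16 atoms)
F2 = F1 ∪ {inpos(b,e), inpos(e,e), inpos(f,e)}  (19 atoms)
goal ⊆ F2  ⇒  h_max = 2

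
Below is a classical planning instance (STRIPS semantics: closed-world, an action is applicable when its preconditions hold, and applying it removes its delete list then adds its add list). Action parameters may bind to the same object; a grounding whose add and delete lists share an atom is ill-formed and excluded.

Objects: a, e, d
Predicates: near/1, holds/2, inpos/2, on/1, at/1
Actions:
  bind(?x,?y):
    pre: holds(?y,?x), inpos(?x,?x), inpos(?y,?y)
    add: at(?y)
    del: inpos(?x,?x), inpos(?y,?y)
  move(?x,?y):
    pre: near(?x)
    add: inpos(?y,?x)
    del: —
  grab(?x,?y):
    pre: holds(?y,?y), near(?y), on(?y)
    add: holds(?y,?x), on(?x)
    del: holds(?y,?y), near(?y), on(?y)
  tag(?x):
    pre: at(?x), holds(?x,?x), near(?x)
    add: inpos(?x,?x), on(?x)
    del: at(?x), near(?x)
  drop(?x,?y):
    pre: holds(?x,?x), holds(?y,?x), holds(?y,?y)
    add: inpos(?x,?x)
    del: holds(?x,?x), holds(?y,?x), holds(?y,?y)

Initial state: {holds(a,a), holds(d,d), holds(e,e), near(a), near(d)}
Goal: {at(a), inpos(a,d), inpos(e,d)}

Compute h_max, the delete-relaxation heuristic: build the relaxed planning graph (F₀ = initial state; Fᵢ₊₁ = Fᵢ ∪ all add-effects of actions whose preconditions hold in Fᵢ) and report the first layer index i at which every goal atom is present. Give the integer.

F0 = init (5 atoms)
F1 = F0 ∪ {inpos(a,a), inpos(a,d), inpos(d,a), inpos(d,d), inpos(e,a), inpos(e,d), inpos(e,e)}  (12 atoms)
F2 = F1 ∪ {at(a), at(d), at(e)}  (15 atoms)
goal ⊆ F2  ⇒  h_max = 2

2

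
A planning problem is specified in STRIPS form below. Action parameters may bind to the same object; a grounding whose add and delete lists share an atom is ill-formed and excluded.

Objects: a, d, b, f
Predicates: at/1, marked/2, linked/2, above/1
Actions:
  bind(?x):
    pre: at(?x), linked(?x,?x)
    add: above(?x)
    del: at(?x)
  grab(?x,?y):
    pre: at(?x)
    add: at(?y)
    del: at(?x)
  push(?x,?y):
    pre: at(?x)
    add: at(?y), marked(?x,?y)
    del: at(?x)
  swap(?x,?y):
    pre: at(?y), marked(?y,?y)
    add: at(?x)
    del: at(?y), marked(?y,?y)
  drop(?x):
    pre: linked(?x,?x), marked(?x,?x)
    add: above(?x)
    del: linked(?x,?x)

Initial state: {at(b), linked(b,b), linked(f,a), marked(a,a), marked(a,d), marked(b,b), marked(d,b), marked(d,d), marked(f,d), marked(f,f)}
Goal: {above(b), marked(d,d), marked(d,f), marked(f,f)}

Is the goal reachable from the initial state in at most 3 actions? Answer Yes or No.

Yes

1. grab(b,d)  →  {at(d), linked(b,b), linked(f,a), marked(a,a), marked(a,d), marked(b,b), marked(d,b), marked(d,d), marked(f,d), marked(f,f)}
2. push(d,f)  →  {at(f), linked(b,b), linked(f,a), marked(a,a), marked(a,d), marked(b,b), marked(d,b), marked(d,d), marked(d,f), marked(f,d), marked(f,f)}
3. drop(b)  →  {above(b), at(f), linked(f,a), marked(a,a), marked(a,d), marked(b,b), marked(d,b), marked(d,d), marked(d,f), marked(f,d), marked(f,f)}
optimal plan length = 3; 3 ≤ 3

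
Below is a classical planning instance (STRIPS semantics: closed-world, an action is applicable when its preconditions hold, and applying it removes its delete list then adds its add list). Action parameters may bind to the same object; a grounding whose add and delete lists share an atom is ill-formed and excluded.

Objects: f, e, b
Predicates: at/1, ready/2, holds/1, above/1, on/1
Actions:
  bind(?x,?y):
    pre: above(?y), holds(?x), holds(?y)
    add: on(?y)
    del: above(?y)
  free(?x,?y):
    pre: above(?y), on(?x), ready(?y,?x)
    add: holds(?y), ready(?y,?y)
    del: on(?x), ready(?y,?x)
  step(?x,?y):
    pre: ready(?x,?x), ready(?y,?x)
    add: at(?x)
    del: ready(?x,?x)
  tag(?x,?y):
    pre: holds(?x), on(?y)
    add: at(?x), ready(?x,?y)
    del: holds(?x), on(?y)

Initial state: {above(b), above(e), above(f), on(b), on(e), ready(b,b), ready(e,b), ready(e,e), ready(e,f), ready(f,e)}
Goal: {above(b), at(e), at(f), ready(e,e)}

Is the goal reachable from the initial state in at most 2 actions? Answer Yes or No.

1. free(e,f)  →  {above(b), above(e), above(f), holds(f), on(b), ready(b,b), ready(e,b), ready(e,e), ready(e,f), ready(f,f)}
2. step(f,f)  →  {above(b), above(e), above(f), at(f), holds(f), on(b), ready(b,b), ready(e,b), ready(e,e), ready(e,f)}
3. step(e,e)  →  {above(b), above(e), above(f), at(e), at(f), holds(f), on(b), ready(b,b), ready(e,b), ready(e,f)}
4. free(b,e)  →  {above(b), above(e), above(f), at(e), at(f), holds(e), holds(f), ready(b,b), ready(e,e), ready(e,f)}
optimal plan length = 4; 4 > 2

No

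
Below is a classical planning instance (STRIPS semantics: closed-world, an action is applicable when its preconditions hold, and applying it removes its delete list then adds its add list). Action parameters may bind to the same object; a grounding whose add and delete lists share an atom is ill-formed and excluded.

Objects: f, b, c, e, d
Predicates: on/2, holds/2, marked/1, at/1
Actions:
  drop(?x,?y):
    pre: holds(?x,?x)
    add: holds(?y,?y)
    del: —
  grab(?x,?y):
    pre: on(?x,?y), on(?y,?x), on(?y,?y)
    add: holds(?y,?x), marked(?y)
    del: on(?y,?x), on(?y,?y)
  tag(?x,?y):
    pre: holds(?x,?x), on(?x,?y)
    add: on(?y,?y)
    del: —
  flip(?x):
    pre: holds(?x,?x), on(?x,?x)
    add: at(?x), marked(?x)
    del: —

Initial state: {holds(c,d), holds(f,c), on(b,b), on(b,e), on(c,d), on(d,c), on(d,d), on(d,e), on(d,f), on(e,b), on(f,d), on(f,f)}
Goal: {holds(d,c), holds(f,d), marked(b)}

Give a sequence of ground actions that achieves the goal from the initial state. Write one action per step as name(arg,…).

grab(b,b); grab(c,d); grab(d,f)

1. grab(b,b)  →  {holds(b,b), holds(c,d), holds(f,c), marked(b), on(b,e), on(c,d), on(d,c), on(d,d), on(d,e), on(d,f), on(e,b), on(f,d), on(f,f)}
2. grab(c,d)  →  {holds(b,b), holds(c,d), holds(d,c), holds(f,c), marked(b), marked(d), on(b,e), on(c,d), on(d,e), on(d,f), on(e,b), on(f,d), on(f,f)}
3. grab(d,f)  →  {holds(b,b), holds(c,d), holds(d,c), holds(f,c), holds(f,d), marked(b), marked(d), marked(f), on(b,e), on(c,d), on(d,e), on(d,f), on(e,b)}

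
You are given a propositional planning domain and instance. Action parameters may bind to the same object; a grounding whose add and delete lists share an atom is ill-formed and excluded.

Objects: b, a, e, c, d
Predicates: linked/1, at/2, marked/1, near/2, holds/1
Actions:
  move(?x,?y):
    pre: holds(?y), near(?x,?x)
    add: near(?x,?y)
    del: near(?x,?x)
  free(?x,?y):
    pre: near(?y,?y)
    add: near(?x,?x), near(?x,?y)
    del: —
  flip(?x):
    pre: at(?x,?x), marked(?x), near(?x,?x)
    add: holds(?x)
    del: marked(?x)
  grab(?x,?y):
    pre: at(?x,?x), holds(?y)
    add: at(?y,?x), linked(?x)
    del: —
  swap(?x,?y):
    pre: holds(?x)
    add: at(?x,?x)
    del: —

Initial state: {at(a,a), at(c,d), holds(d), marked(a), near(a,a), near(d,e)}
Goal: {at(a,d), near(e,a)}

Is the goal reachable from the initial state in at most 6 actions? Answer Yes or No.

1. free(e,a)  →  {at(a,a), at(c,d), holds(d), marked(a), near(a,a), near(d,e), near(e,a), near(e,e)}
2. flip(a)  →  {at(a,a), at(c,d), holds(a), holds(d), near(a,a), near(d,e), near(e,a), near(e,e)}
3. swap(d,b)  →  {at(a,a), at(c,d), at(d,d), holds(a), holds(d), near(a,a), near(d,e), near(e,a), near(e,e)}
4. grab(d,a)  →  {at(a,a), at(a,d), at(c,d), at(d,d), holds(a), holds(d), linked(d), near(a,a), near(d,e), near(e,a), near(e,e)}
optimal plan length = 4; 4 ≤ 6

Yes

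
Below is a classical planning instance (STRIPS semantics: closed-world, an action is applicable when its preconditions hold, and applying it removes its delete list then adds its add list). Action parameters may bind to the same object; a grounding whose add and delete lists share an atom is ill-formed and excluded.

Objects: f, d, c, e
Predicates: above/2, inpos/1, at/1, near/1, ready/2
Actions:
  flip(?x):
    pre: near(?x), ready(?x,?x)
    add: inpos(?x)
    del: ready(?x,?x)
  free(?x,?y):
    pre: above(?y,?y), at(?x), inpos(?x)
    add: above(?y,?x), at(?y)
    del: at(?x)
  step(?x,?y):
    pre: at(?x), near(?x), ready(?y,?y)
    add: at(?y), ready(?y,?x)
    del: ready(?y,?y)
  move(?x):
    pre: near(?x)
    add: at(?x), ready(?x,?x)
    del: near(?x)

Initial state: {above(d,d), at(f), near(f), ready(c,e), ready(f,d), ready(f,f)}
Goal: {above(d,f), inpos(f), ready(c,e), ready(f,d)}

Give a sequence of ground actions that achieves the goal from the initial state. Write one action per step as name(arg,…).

flip(f); free(f,d)

1. flip(f)  →  {above(d,d), at(f), inpos(f), near(f), ready(c,e), ready(f,d)}
2. free(f,d)  →  {above(d,d), above(d,f), at(d), inpos(f), near(f), ready(c,e), ready(f,d)}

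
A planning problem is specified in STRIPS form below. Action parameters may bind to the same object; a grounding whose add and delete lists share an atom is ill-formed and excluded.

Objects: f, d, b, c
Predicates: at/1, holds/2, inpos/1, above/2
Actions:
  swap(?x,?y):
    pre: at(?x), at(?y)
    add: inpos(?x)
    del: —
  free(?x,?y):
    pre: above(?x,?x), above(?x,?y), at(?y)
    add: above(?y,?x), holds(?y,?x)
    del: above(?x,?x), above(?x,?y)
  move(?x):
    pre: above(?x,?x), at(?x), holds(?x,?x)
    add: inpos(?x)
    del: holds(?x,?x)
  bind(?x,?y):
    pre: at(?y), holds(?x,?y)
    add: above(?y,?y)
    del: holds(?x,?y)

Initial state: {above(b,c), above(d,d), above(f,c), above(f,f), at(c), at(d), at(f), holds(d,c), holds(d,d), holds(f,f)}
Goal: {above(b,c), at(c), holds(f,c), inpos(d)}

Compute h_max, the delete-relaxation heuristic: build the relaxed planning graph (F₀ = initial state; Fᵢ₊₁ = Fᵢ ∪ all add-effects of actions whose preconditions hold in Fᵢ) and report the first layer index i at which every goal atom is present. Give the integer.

F0 = init (10 atoms)
F1 = F0 ∪ {above(c,c), above(c,f), holds(c,f), inpos(c), inpos(d), inpos(f)}  (16 atoms)
F2 = F1 ∪ {holds(f,c)}  (17 atoms)
goal ⊆ F2  ⇒  h_max = 2

2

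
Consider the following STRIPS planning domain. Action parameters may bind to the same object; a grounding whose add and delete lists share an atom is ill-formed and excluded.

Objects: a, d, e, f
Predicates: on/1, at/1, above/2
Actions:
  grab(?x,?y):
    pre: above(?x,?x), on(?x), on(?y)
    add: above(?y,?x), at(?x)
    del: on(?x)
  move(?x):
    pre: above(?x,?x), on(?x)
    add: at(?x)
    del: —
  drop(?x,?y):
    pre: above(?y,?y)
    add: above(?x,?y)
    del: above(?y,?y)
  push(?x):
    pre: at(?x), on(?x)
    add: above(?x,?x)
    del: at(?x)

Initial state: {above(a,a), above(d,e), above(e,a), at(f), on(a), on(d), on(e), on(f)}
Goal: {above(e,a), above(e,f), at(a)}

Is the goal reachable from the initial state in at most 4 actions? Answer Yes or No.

Yes

1. grab(a,a)  →  {above(a,a), above(d,e), above(e,a), at(a), at(f), on(d), on(e), on(f)}
2. push(f)  →  {above(a,a), above(d,e), above(e,a), above(f,f), at(a), on(d), on(e), on(f)}
3. grab(f,e)  →  {above(a,a), above(d,e), above(e,a), above(e,f), above(f,f), at(a), at(f), on(d), on(e)}
optimal plan length = 3; 3 ≤ 4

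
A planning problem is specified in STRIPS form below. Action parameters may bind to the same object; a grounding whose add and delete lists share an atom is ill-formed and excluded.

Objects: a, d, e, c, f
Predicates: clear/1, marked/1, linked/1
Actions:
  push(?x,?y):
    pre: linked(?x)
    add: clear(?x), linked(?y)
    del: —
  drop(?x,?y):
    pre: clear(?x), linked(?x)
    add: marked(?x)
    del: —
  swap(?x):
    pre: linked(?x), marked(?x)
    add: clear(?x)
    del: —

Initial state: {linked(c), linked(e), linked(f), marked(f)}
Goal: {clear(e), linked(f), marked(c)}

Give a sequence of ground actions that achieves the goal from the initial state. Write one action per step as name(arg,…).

push(e,a); push(c,a); drop(c,a)

1. push(e,a)  →  {clear(e), linked(a), linked(c), linked(e), linked(f), marked(f)}
2. push(c,a)  →  {clear(c), clear(e), linked(a), linked(c), linked(e), linked(f), marked(f)}
3. drop(c,a)  →  {clear(c), clear(e), linked(a), linked(c), linked(e), linked(f), marked(c), marked(f)}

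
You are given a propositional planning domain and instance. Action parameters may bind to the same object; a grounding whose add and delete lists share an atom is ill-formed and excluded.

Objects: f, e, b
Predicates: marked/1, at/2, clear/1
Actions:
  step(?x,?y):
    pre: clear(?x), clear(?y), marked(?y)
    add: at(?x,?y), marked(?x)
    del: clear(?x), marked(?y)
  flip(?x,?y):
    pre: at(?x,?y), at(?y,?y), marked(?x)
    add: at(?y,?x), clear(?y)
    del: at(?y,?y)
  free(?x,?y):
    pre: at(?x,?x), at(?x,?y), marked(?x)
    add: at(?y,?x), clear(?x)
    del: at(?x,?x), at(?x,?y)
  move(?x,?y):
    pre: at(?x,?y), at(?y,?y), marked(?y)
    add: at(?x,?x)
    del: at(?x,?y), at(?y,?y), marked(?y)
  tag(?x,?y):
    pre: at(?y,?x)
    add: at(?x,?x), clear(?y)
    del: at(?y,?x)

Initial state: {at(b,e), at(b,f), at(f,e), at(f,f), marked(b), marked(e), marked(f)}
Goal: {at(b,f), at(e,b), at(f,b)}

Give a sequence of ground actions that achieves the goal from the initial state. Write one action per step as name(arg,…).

flip(b,f); tag(e,f); flip(b,e)

1. flip(b,f)  →  {at(b,e), at(b,f), at(f,b), at(f,e), clear(f), marked(b), marked(e), marked(f)}
2. tag(e,f)  →  {at(b,e), at(b,f), at(e,e), at(f,b), clear(f), marked(b), marked(e), marked(f)}
3. flip(b,e)  →  {at(b,e), at(b,f), at(e,b), at(f,b), clear(e), clear(f), marked(b), marked(e), marked(f)}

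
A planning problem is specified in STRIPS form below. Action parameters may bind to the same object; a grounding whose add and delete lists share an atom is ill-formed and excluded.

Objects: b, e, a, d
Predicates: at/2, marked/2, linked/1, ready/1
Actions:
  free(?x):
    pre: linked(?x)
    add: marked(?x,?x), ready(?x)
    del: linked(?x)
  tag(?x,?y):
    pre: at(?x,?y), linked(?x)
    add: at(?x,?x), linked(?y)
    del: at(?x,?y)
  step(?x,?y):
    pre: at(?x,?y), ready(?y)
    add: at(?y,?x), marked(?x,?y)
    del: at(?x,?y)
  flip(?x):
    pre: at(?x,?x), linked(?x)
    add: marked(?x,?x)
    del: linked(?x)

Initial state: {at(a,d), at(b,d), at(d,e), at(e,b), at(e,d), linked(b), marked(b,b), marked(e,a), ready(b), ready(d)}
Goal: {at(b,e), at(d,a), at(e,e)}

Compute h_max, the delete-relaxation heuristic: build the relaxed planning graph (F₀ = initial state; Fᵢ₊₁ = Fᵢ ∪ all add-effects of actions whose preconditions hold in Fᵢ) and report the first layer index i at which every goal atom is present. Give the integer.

3

F0 = init (10 atoms)
F1 = F0 ∪ {at(b,b), at(b,e), at(d,a), at(d,b), linked(d), marked(a,d), marked(b,d), marked(e,b), marked(e,d)}  (19 atoms)
F2 = F1 ∪ {at(d,d), linked(a), linked(e), marked(d,b), marked(d,d)}  (24 atoms)
F3 = F2 ∪ {at(a,a), at(e,e), marked(a,a), marked(e,e), ready(a), ready(e)}  (30 atoms)
goal ⊆ F3  ⇒  h_max = 3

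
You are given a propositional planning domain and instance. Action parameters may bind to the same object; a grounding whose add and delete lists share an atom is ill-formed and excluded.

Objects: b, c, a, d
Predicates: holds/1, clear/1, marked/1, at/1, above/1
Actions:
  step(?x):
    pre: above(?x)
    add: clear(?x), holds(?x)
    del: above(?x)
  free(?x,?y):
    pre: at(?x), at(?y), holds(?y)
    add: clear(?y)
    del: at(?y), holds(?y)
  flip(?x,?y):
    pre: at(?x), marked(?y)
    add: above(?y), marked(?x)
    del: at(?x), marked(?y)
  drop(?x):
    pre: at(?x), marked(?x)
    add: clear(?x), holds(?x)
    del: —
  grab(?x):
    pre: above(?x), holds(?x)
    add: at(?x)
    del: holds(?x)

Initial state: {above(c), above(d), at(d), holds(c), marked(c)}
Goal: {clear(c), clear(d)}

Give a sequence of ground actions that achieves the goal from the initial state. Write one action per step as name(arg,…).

1. step(c)  →  {above(d), at(d), clear(c), holds(c), marked(c)}
2. step(d)  →  {at(d), clear(c), clear(d), holds(c), holds(d), marked(c)}

step(c); step(d)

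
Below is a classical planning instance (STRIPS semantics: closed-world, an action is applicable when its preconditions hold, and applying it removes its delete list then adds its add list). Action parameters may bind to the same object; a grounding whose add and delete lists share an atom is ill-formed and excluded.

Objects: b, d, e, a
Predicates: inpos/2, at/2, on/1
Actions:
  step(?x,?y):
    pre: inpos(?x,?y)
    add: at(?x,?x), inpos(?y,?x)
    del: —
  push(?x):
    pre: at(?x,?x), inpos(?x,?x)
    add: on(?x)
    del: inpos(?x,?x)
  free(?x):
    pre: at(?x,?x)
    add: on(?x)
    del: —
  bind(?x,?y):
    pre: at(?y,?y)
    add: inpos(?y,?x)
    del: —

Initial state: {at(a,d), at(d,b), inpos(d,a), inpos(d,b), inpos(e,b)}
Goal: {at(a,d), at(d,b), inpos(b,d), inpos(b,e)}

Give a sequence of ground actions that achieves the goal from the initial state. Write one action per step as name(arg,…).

1. step(d,b)  →  {at(a,d), at(d,b), at(d,d), inpos(b,d), inpos(d,a), inpos(d,b), inpos(e,b)}
2. step(e,b)  →  {at(a,d), at(d,b), at(d,d), at(e,e), inpos(b,d), inpos(b,e), inpos(d,a), inpos(d,b), inpos(e,b)}

step(d,b); step(e,b)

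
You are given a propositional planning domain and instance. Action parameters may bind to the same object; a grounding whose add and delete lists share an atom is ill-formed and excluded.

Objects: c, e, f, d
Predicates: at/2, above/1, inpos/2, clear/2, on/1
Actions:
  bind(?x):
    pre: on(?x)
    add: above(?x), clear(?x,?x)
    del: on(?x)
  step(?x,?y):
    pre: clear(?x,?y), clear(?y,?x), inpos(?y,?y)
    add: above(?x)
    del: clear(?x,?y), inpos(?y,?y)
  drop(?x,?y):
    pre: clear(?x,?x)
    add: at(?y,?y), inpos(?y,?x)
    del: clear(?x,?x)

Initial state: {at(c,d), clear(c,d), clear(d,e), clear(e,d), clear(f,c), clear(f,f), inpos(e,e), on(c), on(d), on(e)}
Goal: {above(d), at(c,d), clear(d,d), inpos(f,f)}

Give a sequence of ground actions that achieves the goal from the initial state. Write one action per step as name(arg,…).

bind(d); drop(f,f)

1. bind(d)  →  {above(d), at(c,d), clear(c,d), clear(d,d), clear(d,e), clear(e,d), clear(f,c), clear(f,f), inpos(e,e), on(c), on(e)}
2. drop(f,f)  →  {above(d), at(c,d), at(f,f), clear(c,d), clear(d,d), clear(d,e), clear(e,d), clear(f,c), inpos(e,e), inpos(f,f), on(c), on(e)}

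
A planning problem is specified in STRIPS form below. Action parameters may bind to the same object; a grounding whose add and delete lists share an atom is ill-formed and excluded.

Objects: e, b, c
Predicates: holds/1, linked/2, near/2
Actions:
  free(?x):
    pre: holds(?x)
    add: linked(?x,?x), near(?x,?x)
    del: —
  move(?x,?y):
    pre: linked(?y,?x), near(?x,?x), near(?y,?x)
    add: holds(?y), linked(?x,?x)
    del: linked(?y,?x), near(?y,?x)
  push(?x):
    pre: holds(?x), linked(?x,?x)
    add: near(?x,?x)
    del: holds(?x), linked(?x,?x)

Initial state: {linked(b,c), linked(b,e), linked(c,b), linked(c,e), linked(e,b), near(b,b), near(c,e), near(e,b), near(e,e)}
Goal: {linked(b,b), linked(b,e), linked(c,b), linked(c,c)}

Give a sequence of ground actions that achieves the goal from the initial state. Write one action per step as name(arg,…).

move(e,c); free(c); move(b,e)

1. move(e,c)  →  {holds(c), linked(b,c), linked(b,e), linked(c,b), linked(e,b), linked(e,e), near(b,b), near(e,b), near(e,e)}
2. free(c)  →  {holds(c), linked(b,c), linked(b,e), linked(c,b), linked(c,c), linked(e,b), linked(e,e), near(b,b), near(c,c), near(e,b), near(e,e)}
3. move(b,e)  →  {holds(c), holds(e), linked(b,b), linked(b,c), linked(b,e), linked(c,b), linked(c,c), linked(e,e), near(b,b), near(c,c), near(e,e)}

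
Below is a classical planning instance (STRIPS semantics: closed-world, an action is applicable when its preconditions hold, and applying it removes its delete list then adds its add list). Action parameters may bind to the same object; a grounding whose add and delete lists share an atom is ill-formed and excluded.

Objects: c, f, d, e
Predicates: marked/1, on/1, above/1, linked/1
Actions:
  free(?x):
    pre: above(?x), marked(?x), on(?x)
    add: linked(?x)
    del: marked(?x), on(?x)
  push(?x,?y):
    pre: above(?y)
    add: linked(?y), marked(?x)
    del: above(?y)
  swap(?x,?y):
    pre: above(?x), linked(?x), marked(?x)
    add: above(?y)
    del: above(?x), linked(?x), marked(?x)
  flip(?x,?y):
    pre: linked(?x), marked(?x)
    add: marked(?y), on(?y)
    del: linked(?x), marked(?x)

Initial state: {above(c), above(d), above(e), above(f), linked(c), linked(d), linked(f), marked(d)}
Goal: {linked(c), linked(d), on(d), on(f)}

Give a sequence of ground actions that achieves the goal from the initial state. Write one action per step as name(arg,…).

1. push(e,e)  →  {above(c), above(d), above(f), linked(c), linked(d), linked(e), linked(f), marked(d), marked(e)}
2. flip(e,f)  →  {above(c), above(d), above(f), linked(c), linked(d), linked(f), marked(d), marked(f), on(f)}
3. flip(f,d)  →  {above(c), above(d), above(f), linked(c), linked(d), marked(d), on(d), on(f)}

push(e,e); flip(e,f); flip(f,d)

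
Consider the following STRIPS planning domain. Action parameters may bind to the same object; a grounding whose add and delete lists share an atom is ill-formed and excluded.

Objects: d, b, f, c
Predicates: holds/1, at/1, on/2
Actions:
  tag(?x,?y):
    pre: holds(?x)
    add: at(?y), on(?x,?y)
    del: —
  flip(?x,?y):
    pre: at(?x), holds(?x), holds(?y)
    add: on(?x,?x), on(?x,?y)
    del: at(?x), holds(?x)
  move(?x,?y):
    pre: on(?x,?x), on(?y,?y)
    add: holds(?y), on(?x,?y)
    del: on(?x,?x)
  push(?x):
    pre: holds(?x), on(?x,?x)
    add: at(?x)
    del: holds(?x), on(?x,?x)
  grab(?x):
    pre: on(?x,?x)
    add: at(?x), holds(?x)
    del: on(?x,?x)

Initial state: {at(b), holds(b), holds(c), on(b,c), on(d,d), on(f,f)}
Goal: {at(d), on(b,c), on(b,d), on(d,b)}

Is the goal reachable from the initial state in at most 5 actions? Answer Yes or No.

1. tag(b,d)  →  {at(b), at(d), holds(b), holds(c), on(b,c), on(b,d), on(d,d), on(f,f)}
2. tag(b,b)  →  {at(b), at(d), holds(b), holds(c), on(b,b), on(b,c), on(b,d), on(d,d), on(f,f)}
3. move(d,b)  →  {at(b), at(d), holds(b), holds(c), on(b,b), on(b,c), on(b,d), on(d,b), on(f,f)}
optimal plan length = 3; 3 ≤ 5

Yes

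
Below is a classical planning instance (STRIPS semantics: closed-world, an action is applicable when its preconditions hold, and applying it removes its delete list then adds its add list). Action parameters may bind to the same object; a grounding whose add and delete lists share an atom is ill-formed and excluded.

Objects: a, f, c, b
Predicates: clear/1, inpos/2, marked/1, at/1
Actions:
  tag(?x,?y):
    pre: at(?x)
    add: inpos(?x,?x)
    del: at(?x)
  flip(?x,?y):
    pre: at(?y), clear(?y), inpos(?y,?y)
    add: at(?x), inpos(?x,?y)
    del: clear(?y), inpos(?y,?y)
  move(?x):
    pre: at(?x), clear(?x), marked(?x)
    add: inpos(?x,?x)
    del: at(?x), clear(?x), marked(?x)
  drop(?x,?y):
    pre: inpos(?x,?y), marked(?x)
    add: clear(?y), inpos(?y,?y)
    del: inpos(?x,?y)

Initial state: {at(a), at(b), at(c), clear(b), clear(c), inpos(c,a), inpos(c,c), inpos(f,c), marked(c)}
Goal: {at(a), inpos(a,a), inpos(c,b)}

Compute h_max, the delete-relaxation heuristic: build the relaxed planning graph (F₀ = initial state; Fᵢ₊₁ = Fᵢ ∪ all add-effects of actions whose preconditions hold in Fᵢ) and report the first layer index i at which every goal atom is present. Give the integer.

2

F0 = init (9 atoms)
F1 = F0 ∪ {at(f), clear(a), inpos(a,a), inpos(a,c), inpos(b,b), inpos(b,c)}  (15 atoms)
F2 = F1 ∪ {inpos(a,b), inpos(b,a), inpos(c,b), inpos(f,a), inpos(f,b), inpos(f,f)}  (21 atoms)
goal ⊆ F2  ⇒  h_max = 2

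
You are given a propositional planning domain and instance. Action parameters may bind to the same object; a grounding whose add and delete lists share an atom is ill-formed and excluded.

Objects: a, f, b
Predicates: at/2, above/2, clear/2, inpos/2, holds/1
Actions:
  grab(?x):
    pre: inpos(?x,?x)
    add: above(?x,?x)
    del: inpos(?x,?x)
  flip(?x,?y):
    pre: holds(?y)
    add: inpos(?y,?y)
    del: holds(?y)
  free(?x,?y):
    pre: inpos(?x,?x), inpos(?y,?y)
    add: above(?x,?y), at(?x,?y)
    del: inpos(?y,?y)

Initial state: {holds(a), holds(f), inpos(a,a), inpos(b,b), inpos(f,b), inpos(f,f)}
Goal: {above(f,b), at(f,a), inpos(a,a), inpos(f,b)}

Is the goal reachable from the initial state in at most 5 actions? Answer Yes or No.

1. free(f,a)  →  {above(f,a), at(f,a), holds(a), holds(f), inpos(b,b), inpos(f,b), inpos(f,f)}
2. flip(a,a)  →  {above(f,a), at(f,a), holds(f), inpos(a,a), inpos(b,b), inpos(f,b), inpos(f,f)}
3. free(f,b)  →  {above(f,a), above(f,b), at(f,a), at(f,b), holds(f), inpos(a,a), inpos(f,b), inpos(f,f)}
optimal plan length = 3; 3 ≤ 5

Yes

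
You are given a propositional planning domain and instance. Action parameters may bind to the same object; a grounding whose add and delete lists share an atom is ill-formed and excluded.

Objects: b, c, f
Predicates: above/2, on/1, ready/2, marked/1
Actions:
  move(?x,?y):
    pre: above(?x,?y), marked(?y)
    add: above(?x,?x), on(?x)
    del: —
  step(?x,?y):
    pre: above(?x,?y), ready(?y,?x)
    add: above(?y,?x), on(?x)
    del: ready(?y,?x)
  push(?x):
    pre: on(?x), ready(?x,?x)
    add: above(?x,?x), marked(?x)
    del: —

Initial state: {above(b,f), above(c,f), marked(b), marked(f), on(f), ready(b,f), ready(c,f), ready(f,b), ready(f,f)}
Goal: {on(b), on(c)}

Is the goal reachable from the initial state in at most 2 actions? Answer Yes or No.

Yes

1. move(b,f)  →  {above(b,b), above(b,f), above(c,f), marked(b), marked(f), on(b), on(f), ready(b,f), ready(c,f), ready(f,b), ready(f,f)}
2. move(c,f)  →  {above(b,b), above(b,f), above(c,c), above(c,f), marked(b), marked(f), on(b), on(c), on(f), ready(b,f), ready(c,f), ready(f,b), ready(f,f)}
optimal plan length = 2; 2 ≤ 2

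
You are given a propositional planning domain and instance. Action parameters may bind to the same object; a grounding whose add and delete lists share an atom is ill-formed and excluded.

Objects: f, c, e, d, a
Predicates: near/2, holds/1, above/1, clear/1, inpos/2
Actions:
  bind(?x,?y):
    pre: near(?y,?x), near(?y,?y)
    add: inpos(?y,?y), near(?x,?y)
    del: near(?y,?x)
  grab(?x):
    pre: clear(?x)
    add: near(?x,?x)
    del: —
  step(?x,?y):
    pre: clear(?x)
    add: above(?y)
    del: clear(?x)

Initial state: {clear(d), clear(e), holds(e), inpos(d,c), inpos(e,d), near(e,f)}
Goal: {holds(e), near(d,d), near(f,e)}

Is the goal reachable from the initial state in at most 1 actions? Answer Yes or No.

1. grab(e)  →  {clear(d), clear(e), holds(e), inpos(d,c), inpos(e,d), near(e,e), near(e,f)}
2. bind(f,e)  →  {clear(d), clear(e), holds(e), inpos(d,c), inpos(e,d), inpos(e,e), near(e,e), near(f,e)}
3. grab(d)  →  {clear(d), clear(e), holds(e), inpos(d,c), inpos(e,d), inpos(e,e), near(d,d), near(e,e), near(f,e)}
optimal plan length = 3; 3 > 1

No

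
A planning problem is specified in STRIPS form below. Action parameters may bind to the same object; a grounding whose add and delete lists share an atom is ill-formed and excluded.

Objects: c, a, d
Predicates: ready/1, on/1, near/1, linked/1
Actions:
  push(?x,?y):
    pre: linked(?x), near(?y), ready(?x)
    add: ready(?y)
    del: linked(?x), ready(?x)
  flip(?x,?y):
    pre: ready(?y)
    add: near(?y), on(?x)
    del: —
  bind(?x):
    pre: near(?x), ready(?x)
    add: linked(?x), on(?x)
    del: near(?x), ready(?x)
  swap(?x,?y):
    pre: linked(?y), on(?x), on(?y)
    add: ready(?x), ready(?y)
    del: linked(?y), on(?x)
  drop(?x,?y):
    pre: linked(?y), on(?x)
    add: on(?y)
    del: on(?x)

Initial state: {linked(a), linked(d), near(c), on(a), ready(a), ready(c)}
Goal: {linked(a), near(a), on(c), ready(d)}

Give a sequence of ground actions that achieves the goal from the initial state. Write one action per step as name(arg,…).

1. flip(c,c)  →  {linked(a), linked(d), near(c), on(a), on(c), ready(a), ready(c)}
2. flip(d,a)  →  {linked(a), linked(d), near(a), near(c), on(a), on(c), on(d), ready(a), ready(c)}
3. swap(a,d)  →  {linked(a), near(a), near(c), on(c), on(d), ready(a), ready(c), ready(d)}

flip(c,c); flip(d,a); swap(a,d)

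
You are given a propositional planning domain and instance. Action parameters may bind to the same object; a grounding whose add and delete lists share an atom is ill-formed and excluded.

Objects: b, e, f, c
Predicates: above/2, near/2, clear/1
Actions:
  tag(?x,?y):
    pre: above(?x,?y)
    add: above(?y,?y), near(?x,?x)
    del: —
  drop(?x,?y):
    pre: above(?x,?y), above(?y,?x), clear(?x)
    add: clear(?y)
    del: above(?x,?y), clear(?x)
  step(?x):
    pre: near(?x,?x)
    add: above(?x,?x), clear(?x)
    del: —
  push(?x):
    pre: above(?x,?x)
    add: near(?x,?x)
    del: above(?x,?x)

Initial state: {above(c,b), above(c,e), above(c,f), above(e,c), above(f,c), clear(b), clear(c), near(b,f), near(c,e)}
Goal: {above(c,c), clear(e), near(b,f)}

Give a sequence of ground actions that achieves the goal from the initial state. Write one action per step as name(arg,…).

1. tag(e,c)  →  {above(c,b), above(c,c), above(c,e), above(c,f), above(e,c), above(f,c), clear(b), clear(c), near(b,f), near(c,e), near(e,e)}
2. drop(c,e)  →  {above(c,b), above(c,c), above(c,f), above(e,c), above(f,c), clear(b), clear(e), near(b,f), near(c,e), near(e,e)}

tag(e,c); drop(c,e)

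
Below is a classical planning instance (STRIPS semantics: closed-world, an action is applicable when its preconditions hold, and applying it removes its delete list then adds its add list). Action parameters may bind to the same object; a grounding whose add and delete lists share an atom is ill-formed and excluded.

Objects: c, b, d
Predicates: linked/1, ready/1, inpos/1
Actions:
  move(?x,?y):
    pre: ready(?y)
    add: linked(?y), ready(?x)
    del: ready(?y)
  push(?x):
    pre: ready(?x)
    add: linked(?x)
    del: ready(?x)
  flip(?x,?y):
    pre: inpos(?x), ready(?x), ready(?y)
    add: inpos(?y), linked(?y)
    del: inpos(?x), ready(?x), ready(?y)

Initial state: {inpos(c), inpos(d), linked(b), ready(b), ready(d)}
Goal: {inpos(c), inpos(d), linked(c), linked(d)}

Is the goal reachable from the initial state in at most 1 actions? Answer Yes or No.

No

1. move(c,d)  →  {inpos(c), inpos(d), linked(b), linked(d), ready(b), ready(c)}
2. move(b,c)  →  {inpos(c), inpos(d), linked(b), linked(c), linked(d), ready(b)}
optimal plan length = 2; 2 > 1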